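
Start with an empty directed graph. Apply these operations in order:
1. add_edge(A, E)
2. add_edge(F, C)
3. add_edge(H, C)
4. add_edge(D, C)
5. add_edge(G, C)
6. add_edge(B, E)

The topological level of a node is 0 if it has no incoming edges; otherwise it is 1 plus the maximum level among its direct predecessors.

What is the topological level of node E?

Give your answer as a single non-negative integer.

Op 1: add_edge(A, E). Edges now: 1
Op 2: add_edge(F, C). Edges now: 2
Op 3: add_edge(H, C). Edges now: 3
Op 4: add_edge(D, C). Edges now: 4
Op 5: add_edge(G, C). Edges now: 5
Op 6: add_edge(B, E). Edges now: 6
Compute levels (Kahn BFS):
  sources (in-degree 0): A, B, D, F, G, H
  process A: level=0
    A->E: in-degree(E)=1, level(E)>=1
  process B: level=0
    B->E: in-degree(E)=0, level(E)=1, enqueue
  process D: level=0
    D->C: in-degree(C)=3, level(C)>=1
  process F: level=0
    F->C: in-degree(C)=2, level(C)>=1
  process G: level=0
    G->C: in-degree(C)=1, level(C)>=1
  process H: level=0
    H->C: in-degree(C)=0, level(C)=1, enqueue
  process E: level=1
  process C: level=1
All levels: A:0, B:0, C:1, D:0, E:1, F:0, G:0, H:0
level(E) = 1

Answer: 1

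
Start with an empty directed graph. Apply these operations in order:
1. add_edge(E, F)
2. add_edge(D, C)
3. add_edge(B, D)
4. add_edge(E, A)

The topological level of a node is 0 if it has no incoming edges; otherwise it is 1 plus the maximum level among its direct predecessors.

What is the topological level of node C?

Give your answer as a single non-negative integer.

Answer: 2

Derivation:
Op 1: add_edge(E, F). Edges now: 1
Op 2: add_edge(D, C). Edges now: 2
Op 3: add_edge(B, D). Edges now: 3
Op 4: add_edge(E, A). Edges now: 4
Compute levels (Kahn BFS):
  sources (in-degree 0): B, E
  process B: level=0
    B->D: in-degree(D)=0, level(D)=1, enqueue
  process E: level=0
    E->A: in-degree(A)=0, level(A)=1, enqueue
    E->F: in-degree(F)=0, level(F)=1, enqueue
  process D: level=1
    D->C: in-degree(C)=0, level(C)=2, enqueue
  process A: level=1
  process F: level=1
  process C: level=2
All levels: A:1, B:0, C:2, D:1, E:0, F:1
level(C) = 2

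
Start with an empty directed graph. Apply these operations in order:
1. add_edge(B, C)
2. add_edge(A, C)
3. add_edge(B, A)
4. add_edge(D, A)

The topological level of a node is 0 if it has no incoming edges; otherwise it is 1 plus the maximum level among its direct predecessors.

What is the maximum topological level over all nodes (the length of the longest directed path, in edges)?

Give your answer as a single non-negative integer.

Op 1: add_edge(B, C). Edges now: 1
Op 2: add_edge(A, C). Edges now: 2
Op 3: add_edge(B, A). Edges now: 3
Op 4: add_edge(D, A). Edges now: 4
Compute levels (Kahn BFS):
  sources (in-degree 0): B, D
  process B: level=0
    B->A: in-degree(A)=1, level(A)>=1
    B->C: in-degree(C)=1, level(C)>=1
  process D: level=0
    D->A: in-degree(A)=0, level(A)=1, enqueue
  process A: level=1
    A->C: in-degree(C)=0, level(C)=2, enqueue
  process C: level=2
All levels: A:1, B:0, C:2, D:0
max level = 2

Answer: 2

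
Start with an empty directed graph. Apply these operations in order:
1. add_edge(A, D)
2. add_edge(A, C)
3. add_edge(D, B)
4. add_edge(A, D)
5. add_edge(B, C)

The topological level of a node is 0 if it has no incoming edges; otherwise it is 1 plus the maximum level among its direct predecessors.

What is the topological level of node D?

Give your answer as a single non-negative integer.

Op 1: add_edge(A, D). Edges now: 1
Op 2: add_edge(A, C). Edges now: 2
Op 3: add_edge(D, B). Edges now: 3
Op 4: add_edge(A, D) (duplicate, no change). Edges now: 3
Op 5: add_edge(B, C). Edges now: 4
Compute levels (Kahn BFS):
  sources (in-degree 0): A
  process A: level=0
    A->C: in-degree(C)=1, level(C)>=1
    A->D: in-degree(D)=0, level(D)=1, enqueue
  process D: level=1
    D->B: in-degree(B)=0, level(B)=2, enqueue
  process B: level=2
    B->C: in-degree(C)=0, level(C)=3, enqueue
  process C: level=3
All levels: A:0, B:2, C:3, D:1
level(D) = 1

Answer: 1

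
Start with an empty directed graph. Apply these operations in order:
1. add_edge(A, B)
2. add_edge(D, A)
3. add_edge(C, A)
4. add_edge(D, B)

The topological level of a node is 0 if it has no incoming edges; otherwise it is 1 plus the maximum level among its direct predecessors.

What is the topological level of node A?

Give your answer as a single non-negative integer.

Op 1: add_edge(A, B). Edges now: 1
Op 2: add_edge(D, A). Edges now: 2
Op 3: add_edge(C, A). Edges now: 3
Op 4: add_edge(D, B). Edges now: 4
Compute levels (Kahn BFS):
  sources (in-degree 0): C, D
  process C: level=0
    C->A: in-degree(A)=1, level(A)>=1
  process D: level=0
    D->A: in-degree(A)=0, level(A)=1, enqueue
    D->B: in-degree(B)=1, level(B)>=1
  process A: level=1
    A->B: in-degree(B)=0, level(B)=2, enqueue
  process B: level=2
All levels: A:1, B:2, C:0, D:0
level(A) = 1

Answer: 1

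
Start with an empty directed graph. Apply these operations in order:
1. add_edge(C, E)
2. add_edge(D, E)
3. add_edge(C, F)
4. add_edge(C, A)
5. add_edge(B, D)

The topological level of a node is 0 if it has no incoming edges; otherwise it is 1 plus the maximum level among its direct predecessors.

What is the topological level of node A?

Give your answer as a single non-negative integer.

Op 1: add_edge(C, E). Edges now: 1
Op 2: add_edge(D, E). Edges now: 2
Op 3: add_edge(C, F). Edges now: 3
Op 4: add_edge(C, A). Edges now: 4
Op 5: add_edge(B, D). Edges now: 5
Compute levels (Kahn BFS):
  sources (in-degree 0): B, C
  process B: level=0
    B->D: in-degree(D)=0, level(D)=1, enqueue
  process C: level=0
    C->A: in-degree(A)=0, level(A)=1, enqueue
    C->E: in-degree(E)=1, level(E)>=1
    C->F: in-degree(F)=0, level(F)=1, enqueue
  process D: level=1
    D->E: in-degree(E)=0, level(E)=2, enqueue
  process A: level=1
  process F: level=1
  process E: level=2
All levels: A:1, B:0, C:0, D:1, E:2, F:1
level(A) = 1

Answer: 1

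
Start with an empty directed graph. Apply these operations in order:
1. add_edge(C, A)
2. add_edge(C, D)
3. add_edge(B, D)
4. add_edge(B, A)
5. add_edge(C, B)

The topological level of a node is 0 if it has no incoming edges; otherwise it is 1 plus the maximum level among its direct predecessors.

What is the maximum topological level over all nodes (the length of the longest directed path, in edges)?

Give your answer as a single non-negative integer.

Op 1: add_edge(C, A). Edges now: 1
Op 2: add_edge(C, D). Edges now: 2
Op 3: add_edge(B, D). Edges now: 3
Op 4: add_edge(B, A). Edges now: 4
Op 5: add_edge(C, B). Edges now: 5
Compute levels (Kahn BFS):
  sources (in-degree 0): C
  process C: level=0
    C->A: in-degree(A)=1, level(A)>=1
    C->B: in-degree(B)=0, level(B)=1, enqueue
    C->D: in-degree(D)=1, level(D)>=1
  process B: level=1
    B->A: in-degree(A)=0, level(A)=2, enqueue
    B->D: in-degree(D)=0, level(D)=2, enqueue
  process A: level=2
  process D: level=2
All levels: A:2, B:1, C:0, D:2
max level = 2

Answer: 2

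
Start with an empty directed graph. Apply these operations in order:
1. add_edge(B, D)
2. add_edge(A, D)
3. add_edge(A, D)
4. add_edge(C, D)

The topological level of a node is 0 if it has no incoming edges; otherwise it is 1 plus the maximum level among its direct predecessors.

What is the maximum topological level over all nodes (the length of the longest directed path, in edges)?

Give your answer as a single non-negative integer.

Answer: 1

Derivation:
Op 1: add_edge(B, D). Edges now: 1
Op 2: add_edge(A, D). Edges now: 2
Op 3: add_edge(A, D) (duplicate, no change). Edges now: 2
Op 4: add_edge(C, D). Edges now: 3
Compute levels (Kahn BFS):
  sources (in-degree 0): A, B, C
  process A: level=0
    A->D: in-degree(D)=2, level(D)>=1
  process B: level=0
    B->D: in-degree(D)=1, level(D)>=1
  process C: level=0
    C->D: in-degree(D)=0, level(D)=1, enqueue
  process D: level=1
All levels: A:0, B:0, C:0, D:1
max level = 1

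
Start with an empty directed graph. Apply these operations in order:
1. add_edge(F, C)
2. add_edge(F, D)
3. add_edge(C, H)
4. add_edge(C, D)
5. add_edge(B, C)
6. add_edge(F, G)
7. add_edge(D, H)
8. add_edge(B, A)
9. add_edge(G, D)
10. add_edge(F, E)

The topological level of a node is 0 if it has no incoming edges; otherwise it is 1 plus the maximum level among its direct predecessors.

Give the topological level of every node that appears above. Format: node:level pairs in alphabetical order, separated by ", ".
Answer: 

Answer: A:1, B:0, C:1, D:2, E:1, F:0, G:1, H:3

Derivation:
Op 1: add_edge(F, C). Edges now: 1
Op 2: add_edge(F, D). Edges now: 2
Op 3: add_edge(C, H). Edges now: 3
Op 4: add_edge(C, D). Edges now: 4
Op 5: add_edge(B, C). Edges now: 5
Op 6: add_edge(F, G). Edges now: 6
Op 7: add_edge(D, H). Edges now: 7
Op 8: add_edge(B, A). Edges now: 8
Op 9: add_edge(G, D). Edges now: 9
Op 10: add_edge(F, E). Edges now: 10
Compute levels (Kahn BFS):
  sources (in-degree 0): B, F
  process B: level=0
    B->A: in-degree(A)=0, level(A)=1, enqueue
    B->C: in-degree(C)=1, level(C)>=1
  process F: level=0
    F->C: in-degree(C)=0, level(C)=1, enqueue
    F->D: in-degree(D)=2, level(D)>=1
    F->E: in-degree(E)=0, level(E)=1, enqueue
    F->G: in-degree(G)=0, level(G)=1, enqueue
  process A: level=1
  process C: level=1
    C->D: in-degree(D)=1, level(D)>=2
    C->H: in-degree(H)=1, level(H)>=2
  process E: level=1
  process G: level=1
    G->D: in-degree(D)=0, level(D)=2, enqueue
  process D: level=2
    D->H: in-degree(H)=0, level(H)=3, enqueue
  process H: level=3
All levels: A:1, B:0, C:1, D:2, E:1, F:0, G:1, H:3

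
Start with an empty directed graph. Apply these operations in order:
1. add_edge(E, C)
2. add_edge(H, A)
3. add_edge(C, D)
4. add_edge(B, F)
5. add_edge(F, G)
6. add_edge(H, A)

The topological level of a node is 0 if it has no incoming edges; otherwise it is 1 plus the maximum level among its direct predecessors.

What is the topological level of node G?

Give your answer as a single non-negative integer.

Answer: 2

Derivation:
Op 1: add_edge(E, C). Edges now: 1
Op 2: add_edge(H, A). Edges now: 2
Op 3: add_edge(C, D). Edges now: 3
Op 4: add_edge(B, F). Edges now: 4
Op 5: add_edge(F, G). Edges now: 5
Op 6: add_edge(H, A) (duplicate, no change). Edges now: 5
Compute levels (Kahn BFS):
  sources (in-degree 0): B, E, H
  process B: level=0
    B->F: in-degree(F)=0, level(F)=1, enqueue
  process E: level=0
    E->C: in-degree(C)=0, level(C)=1, enqueue
  process H: level=0
    H->A: in-degree(A)=0, level(A)=1, enqueue
  process F: level=1
    F->G: in-degree(G)=0, level(G)=2, enqueue
  process C: level=1
    C->D: in-degree(D)=0, level(D)=2, enqueue
  process A: level=1
  process G: level=2
  process D: level=2
All levels: A:1, B:0, C:1, D:2, E:0, F:1, G:2, H:0
level(G) = 2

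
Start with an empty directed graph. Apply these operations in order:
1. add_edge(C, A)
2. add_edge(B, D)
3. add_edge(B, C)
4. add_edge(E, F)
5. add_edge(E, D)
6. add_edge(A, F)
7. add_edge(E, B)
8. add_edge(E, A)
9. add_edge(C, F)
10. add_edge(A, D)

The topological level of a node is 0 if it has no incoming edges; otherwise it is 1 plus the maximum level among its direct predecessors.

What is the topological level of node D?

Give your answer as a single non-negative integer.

Answer: 4

Derivation:
Op 1: add_edge(C, A). Edges now: 1
Op 2: add_edge(B, D). Edges now: 2
Op 3: add_edge(B, C). Edges now: 3
Op 4: add_edge(E, F). Edges now: 4
Op 5: add_edge(E, D). Edges now: 5
Op 6: add_edge(A, F). Edges now: 6
Op 7: add_edge(E, B). Edges now: 7
Op 8: add_edge(E, A). Edges now: 8
Op 9: add_edge(C, F). Edges now: 9
Op 10: add_edge(A, D). Edges now: 10
Compute levels (Kahn BFS):
  sources (in-degree 0): E
  process E: level=0
    E->A: in-degree(A)=1, level(A)>=1
    E->B: in-degree(B)=0, level(B)=1, enqueue
    E->D: in-degree(D)=2, level(D)>=1
    E->F: in-degree(F)=2, level(F)>=1
  process B: level=1
    B->C: in-degree(C)=0, level(C)=2, enqueue
    B->D: in-degree(D)=1, level(D)>=2
  process C: level=2
    C->A: in-degree(A)=0, level(A)=3, enqueue
    C->F: in-degree(F)=1, level(F)>=3
  process A: level=3
    A->D: in-degree(D)=0, level(D)=4, enqueue
    A->F: in-degree(F)=0, level(F)=4, enqueue
  process D: level=4
  process F: level=4
All levels: A:3, B:1, C:2, D:4, E:0, F:4
level(D) = 4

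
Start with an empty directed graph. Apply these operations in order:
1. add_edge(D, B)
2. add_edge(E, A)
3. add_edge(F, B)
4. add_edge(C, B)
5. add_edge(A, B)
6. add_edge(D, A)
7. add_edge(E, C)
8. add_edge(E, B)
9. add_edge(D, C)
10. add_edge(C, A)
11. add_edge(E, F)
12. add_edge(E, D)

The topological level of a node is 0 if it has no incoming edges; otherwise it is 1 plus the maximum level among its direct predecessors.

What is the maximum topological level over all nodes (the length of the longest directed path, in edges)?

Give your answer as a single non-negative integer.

Op 1: add_edge(D, B). Edges now: 1
Op 2: add_edge(E, A). Edges now: 2
Op 3: add_edge(F, B). Edges now: 3
Op 4: add_edge(C, B). Edges now: 4
Op 5: add_edge(A, B). Edges now: 5
Op 6: add_edge(D, A). Edges now: 6
Op 7: add_edge(E, C). Edges now: 7
Op 8: add_edge(E, B). Edges now: 8
Op 9: add_edge(D, C). Edges now: 9
Op 10: add_edge(C, A). Edges now: 10
Op 11: add_edge(E, F). Edges now: 11
Op 12: add_edge(E, D). Edges now: 12
Compute levels (Kahn BFS):
  sources (in-degree 0): E
  process E: level=0
    E->A: in-degree(A)=2, level(A)>=1
    E->B: in-degree(B)=4, level(B)>=1
    E->C: in-degree(C)=1, level(C)>=1
    E->D: in-degree(D)=0, level(D)=1, enqueue
    E->F: in-degree(F)=0, level(F)=1, enqueue
  process D: level=1
    D->A: in-degree(A)=1, level(A)>=2
    D->B: in-degree(B)=3, level(B)>=2
    D->C: in-degree(C)=0, level(C)=2, enqueue
  process F: level=1
    F->B: in-degree(B)=2, level(B)>=2
  process C: level=2
    C->A: in-degree(A)=0, level(A)=3, enqueue
    C->B: in-degree(B)=1, level(B)>=3
  process A: level=3
    A->B: in-degree(B)=0, level(B)=4, enqueue
  process B: level=4
All levels: A:3, B:4, C:2, D:1, E:0, F:1
max level = 4

Answer: 4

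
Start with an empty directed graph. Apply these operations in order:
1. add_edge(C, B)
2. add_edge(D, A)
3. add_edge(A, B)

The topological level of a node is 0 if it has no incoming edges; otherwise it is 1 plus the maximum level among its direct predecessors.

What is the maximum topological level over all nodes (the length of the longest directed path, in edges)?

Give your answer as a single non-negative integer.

Answer: 2

Derivation:
Op 1: add_edge(C, B). Edges now: 1
Op 2: add_edge(D, A). Edges now: 2
Op 3: add_edge(A, B). Edges now: 3
Compute levels (Kahn BFS):
  sources (in-degree 0): C, D
  process C: level=0
    C->B: in-degree(B)=1, level(B)>=1
  process D: level=0
    D->A: in-degree(A)=0, level(A)=1, enqueue
  process A: level=1
    A->B: in-degree(B)=0, level(B)=2, enqueue
  process B: level=2
All levels: A:1, B:2, C:0, D:0
max level = 2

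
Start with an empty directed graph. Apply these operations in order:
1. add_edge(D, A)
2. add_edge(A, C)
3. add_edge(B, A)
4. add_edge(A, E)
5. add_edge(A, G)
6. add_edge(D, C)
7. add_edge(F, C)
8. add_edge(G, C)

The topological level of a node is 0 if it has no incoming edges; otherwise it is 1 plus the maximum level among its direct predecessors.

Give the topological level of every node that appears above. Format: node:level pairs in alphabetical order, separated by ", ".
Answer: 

Op 1: add_edge(D, A). Edges now: 1
Op 2: add_edge(A, C). Edges now: 2
Op 3: add_edge(B, A). Edges now: 3
Op 4: add_edge(A, E). Edges now: 4
Op 5: add_edge(A, G). Edges now: 5
Op 6: add_edge(D, C). Edges now: 6
Op 7: add_edge(F, C). Edges now: 7
Op 8: add_edge(G, C). Edges now: 8
Compute levels (Kahn BFS):
  sources (in-degree 0): B, D, F
  process B: level=0
    B->A: in-degree(A)=1, level(A)>=1
  process D: level=0
    D->A: in-degree(A)=0, level(A)=1, enqueue
    D->C: in-degree(C)=3, level(C)>=1
  process F: level=0
    F->C: in-degree(C)=2, level(C)>=1
  process A: level=1
    A->C: in-degree(C)=1, level(C)>=2
    A->E: in-degree(E)=0, level(E)=2, enqueue
    A->G: in-degree(G)=0, level(G)=2, enqueue
  process E: level=2
  process G: level=2
    G->C: in-degree(C)=0, level(C)=3, enqueue
  process C: level=3
All levels: A:1, B:0, C:3, D:0, E:2, F:0, G:2

Answer: A:1, B:0, C:3, D:0, E:2, F:0, G:2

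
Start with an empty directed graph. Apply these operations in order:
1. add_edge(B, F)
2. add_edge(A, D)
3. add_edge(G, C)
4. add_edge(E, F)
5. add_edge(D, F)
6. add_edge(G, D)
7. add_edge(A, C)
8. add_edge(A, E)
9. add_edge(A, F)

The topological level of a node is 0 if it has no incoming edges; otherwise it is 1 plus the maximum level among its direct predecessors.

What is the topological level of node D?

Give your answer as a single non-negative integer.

Op 1: add_edge(B, F). Edges now: 1
Op 2: add_edge(A, D). Edges now: 2
Op 3: add_edge(G, C). Edges now: 3
Op 4: add_edge(E, F). Edges now: 4
Op 5: add_edge(D, F). Edges now: 5
Op 6: add_edge(G, D). Edges now: 6
Op 7: add_edge(A, C). Edges now: 7
Op 8: add_edge(A, E). Edges now: 8
Op 9: add_edge(A, F). Edges now: 9
Compute levels (Kahn BFS):
  sources (in-degree 0): A, B, G
  process A: level=0
    A->C: in-degree(C)=1, level(C)>=1
    A->D: in-degree(D)=1, level(D)>=1
    A->E: in-degree(E)=0, level(E)=1, enqueue
    A->F: in-degree(F)=3, level(F)>=1
  process B: level=0
    B->F: in-degree(F)=2, level(F)>=1
  process G: level=0
    G->C: in-degree(C)=0, level(C)=1, enqueue
    G->D: in-degree(D)=0, level(D)=1, enqueue
  process E: level=1
    E->F: in-degree(F)=1, level(F)>=2
  process C: level=1
  process D: level=1
    D->F: in-degree(F)=0, level(F)=2, enqueue
  process F: level=2
All levels: A:0, B:0, C:1, D:1, E:1, F:2, G:0
level(D) = 1

Answer: 1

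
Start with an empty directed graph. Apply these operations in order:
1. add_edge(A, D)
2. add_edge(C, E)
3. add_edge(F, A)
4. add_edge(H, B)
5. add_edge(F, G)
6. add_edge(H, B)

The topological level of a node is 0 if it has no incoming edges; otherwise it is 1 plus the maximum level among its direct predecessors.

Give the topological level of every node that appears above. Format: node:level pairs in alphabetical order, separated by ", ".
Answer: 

Op 1: add_edge(A, D). Edges now: 1
Op 2: add_edge(C, E). Edges now: 2
Op 3: add_edge(F, A). Edges now: 3
Op 4: add_edge(H, B). Edges now: 4
Op 5: add_edge(F, G). Edges now: 5
Op 6: add_edge(H, B) (duplicate, no change). Edges now: 5
Compute levels (Kahn BFS):
  sources (in-degree 0): C, F, H
  process C: level=0
    C->E: in-degree(E)=0, level(E)=1, enqueue
  process F: level=0
    F->A: in-degree(A)=0, level(A)=1, enqueue
    F->G: in-degree(G)=0, level(G)=1, enqueue
  process H: level=0
    H->B: in-degree(B)=0, level(B)=1, enqueue
  process E: level=1
  process A: level=1
    A->D: in-degree(D)=0, level(D)=2, enqueue
  process G: level=1
  process B: level=1
  process D: level=2
All levels: A:1, B:1, C:0, D:2, E:1, F:0, G:1, H:0

Answer: A:1, B:1, C:0, D:2, E:1, F:0, G:1, H:0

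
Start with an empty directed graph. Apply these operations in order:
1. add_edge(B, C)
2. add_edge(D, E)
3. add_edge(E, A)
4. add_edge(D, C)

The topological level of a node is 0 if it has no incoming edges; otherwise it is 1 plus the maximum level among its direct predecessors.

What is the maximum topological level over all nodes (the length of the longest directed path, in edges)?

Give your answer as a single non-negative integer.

Answer: 2

Derivation:
Op 1: add_edge(B, C). Edges now: 1
Op 2: add_edge(D, E). Edges now: 2
Op 3: add_edge(E, A). Edges now: 3
Op 4: add_edge(D, C). Edges now: 4
Compute levels (Kahn BFS):
  sources (in-degree 0): B, D
  process B: level=0
    B->C: in-degree(C)=1, level(C)>=1
  process D: level=0
    D->C: in-degree(C)=0, level(C)=1, enqueue
    D->E: in-degree(E)=0, level(E)=1, enqueue
  process C: level=1
  process E: level=1
    E->A: in-degree(A)=0, level(A)=2, enqueue
  process A: level=2
All levels: A:2, B:0, C:1, D:0, E:1
max level = 2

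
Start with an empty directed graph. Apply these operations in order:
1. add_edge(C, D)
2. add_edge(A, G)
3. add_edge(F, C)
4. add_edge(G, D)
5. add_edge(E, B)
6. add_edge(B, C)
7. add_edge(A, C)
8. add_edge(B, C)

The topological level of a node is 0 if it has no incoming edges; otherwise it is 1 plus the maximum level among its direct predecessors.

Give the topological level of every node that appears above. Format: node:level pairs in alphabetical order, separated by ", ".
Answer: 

Op 1: add_edge(C, D). Edges now: 1
Op 2: add_edge(A, G). Edges now: 2
Op 3: add_edge(F, C). Edges now: 3
Op 4: add_edge(G, D). Edges now: 4
Op 5: add_edge(E, B). Edges now: 5
Op 6: add_edge(B, C). Edges now: 6
Op 7: add_edge(A, C). Edges now: 7
Op 8: add_edge(B, C) (duplicate, no change). Edges now: 7
Compute levels (Kahn BFS):
  sources (in-degree 0): A, E, F
  process A: level=0
    A->C: in-degree(C)=2, level(C)>=1
    A->G: in-degree(G)=0, level(G)=1, enqueue
  process E: level=0
    E->B: in-degree(B)=0, level(B)=1, enqueue
  process F: level=0
    F->C: in-degree(C)=1, level(C)>=1
  process G: level=1
    G->D: in-degree(D)=1, level(D)>=2
  process B: level=1
    B->C: in-degree(C)=0, level(C)=2, enqueue
  process C: level=2
    C->D: in-degree(D)=0, level(D)=3, enqueue
  process D: level=3
All levels: A:0, B:1, C:2, D:3, E:0, F:0, G:1

Answer: A:0, B:1, C:2, D:3, E:0, F:0, G:1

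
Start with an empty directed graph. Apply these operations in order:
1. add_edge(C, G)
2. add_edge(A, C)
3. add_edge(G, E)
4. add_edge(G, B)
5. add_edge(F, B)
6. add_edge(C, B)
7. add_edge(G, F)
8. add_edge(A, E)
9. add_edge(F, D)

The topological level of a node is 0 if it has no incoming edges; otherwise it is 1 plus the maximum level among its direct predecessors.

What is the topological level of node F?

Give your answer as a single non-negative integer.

Answer: 3

Derivation:
Op 1: add_edge(C, G). Edges now: 1
Op 2: add_edge(A, C). Edges now: 2
Op 3: add_edge(G, E). Edges now: 3
Op 4: add_edge(G, B). Edges now: 4
Op 5: add_edge(F, B). Edges now: 5
Op 6: add_edge(C, B). Edges now: 6
Op 7: add_edge(G, F). Edges now: 7
Op 8: add_edge(A, E). Edges now: 8
Op 9: add_edge(F, D). Edges now: 9
Compute levels (Kahn BFS):
  sources (in-degree 0): A
  process A: level=0
    A->C: in-degree(C)=0, level(C)=1, enqueue
    A->E: in-degree(E)=1, level(E)>=1
  process C: level=1
    C->B: in-degree(B)=2, level(B)>=2
    C->G: in-degree(G)=0, level(G)=2, enqueue
  process G: level=2
    G->B: in-degree(B)=1, level(B)>=3
    G->E: in-degree(E)=0, level(E)=3, enqueue
    G->F: in-degree(F)=0, level(F)=3, enqueue
  process E: level=3
  process F: level=3
    F->B: in-degree(B)=0, level(B)=4, enqueue
    F->D: in-degree(D)=0, level(D)=4, enqueue
  process B: level=4
  process D: level=4
All levels: A:0, B:4, C:1, D:4, E:3, F:3, G:2
level(F) = 3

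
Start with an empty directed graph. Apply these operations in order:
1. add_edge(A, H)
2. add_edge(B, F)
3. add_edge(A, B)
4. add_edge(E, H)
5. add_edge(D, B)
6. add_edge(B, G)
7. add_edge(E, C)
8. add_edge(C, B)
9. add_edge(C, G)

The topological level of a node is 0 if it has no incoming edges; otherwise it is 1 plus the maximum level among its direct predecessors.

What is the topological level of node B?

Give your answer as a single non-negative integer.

Op 1: add_edge(A, H). Edges now: 1
Op 2: add_edge(B, F). Edges now: 2
Op 3: add_edge(A, B). Edges now: 3
Op 4: add_edge(E, H). Edges now: 4
Op 5: add_edge(D, B). Edges now: 5
Op 6: add_edge(B, G). Edges now: 6
Op 7: add_edge(E, C). Edges now: 7
Op 8: add_edge(C, B). Edges now: 8
Op 9: add_edge(C, G). Edges now: 9
Compute levels (Kahn BFS):
  sources (in-degree 0): A, D, E
  process A: level=0
    A->B: in-degree(B)=2, level(B)>=1
    A->H: in-degree(H)=1, level(H)>=1
  process D: level=0
    D->B: in-degree(B)=1, level(B)>=1
  process E: level=0
    E->C: in-degree(C)=0, level(C)=1, enqueue
    E->H: in-degree(H)=0, level(H)=1, enqueue
  process C: level=1
    C->B: in-degree(B)=0, level(B)=2, enqueue
    C->G: in-degree(G)=1, level(G)>=2
  process H: level=1
  process B: level=2
    B->F: in-degree(F)=0, level(F)=3, enqueue
    B->G: in-degree(G)=0, level(G)=3, enqueue
  process F: level=3
  process G: level=3
All levels: A:0, B:2, C:1, D:0, E:0, F:3, G:3, H:1
level(B) = 2

Answer: 2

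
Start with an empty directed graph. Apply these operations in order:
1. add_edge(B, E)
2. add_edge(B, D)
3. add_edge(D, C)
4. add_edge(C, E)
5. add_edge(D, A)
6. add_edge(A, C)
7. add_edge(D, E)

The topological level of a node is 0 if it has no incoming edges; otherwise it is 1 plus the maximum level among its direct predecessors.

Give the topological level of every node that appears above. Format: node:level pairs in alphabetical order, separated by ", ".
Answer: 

Answer: A:2, B:0, C:3, D:1, E:4

Derivation:
Op 1: add_edge(B, E). Edges now: 1
Op 2: add_edge(B, D). Edges now: 2
Op 3: add_edge(D, C). Edges now: 3
Op 4: add_edge(C, E). Edges now: 4
Op 5: add_edge(D, A). Edges now: 5
Op 6: add_edge(A, C). Edges now: 6
Op 7: add_edge(D, E). Edges now: 7
Compute levels (Kahn BFS):
  sources (in-degree 0): B
  process B: level=0
    B->D: in-degree(D)=0, level(D)=1, enqueue
    B->E: in-degree(E)=2, level(E)>=1
  process D: level=1
    D->A: in-degree(A)=0, level(A)=2, enqueue
    D->C: in-degree(C)=1, level(C)>=2
    D->E: in-degree(E)=1, level(E)>=2
  process A: level=2
    A->C: in-degree(C)=0, level(C)=3, enqueue
  process C: level=3
    C->E: in-degree(E)=0, level(E)=4, enqueue
  process E: level=4
All levels: A:2, B:0, C:3, D:1, E:4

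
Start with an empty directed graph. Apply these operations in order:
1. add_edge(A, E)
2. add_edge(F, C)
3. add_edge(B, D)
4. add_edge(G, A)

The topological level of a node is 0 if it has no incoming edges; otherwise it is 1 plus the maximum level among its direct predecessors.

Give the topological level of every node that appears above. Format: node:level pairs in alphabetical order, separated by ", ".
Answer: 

Op 1: add_edge(A, E). Edges now: 1
Op 2: add_edge(F, C). Edges now: 2
Op 3: add_edge(B, D). Edges now: 3
Op 4: add_edge(G, A). Edges now: 4
Compute levels (Kahn BFS):
  sources (in-degree 0): B, F, G
  process B: level=0
    B->D: in-degree(D)=0, level(D)=1, enqueue
  process F: level=0
    F->C: in-degree(C)=0, level(C)=1, enqueue
  process G: level=0
    G->A: in-degree(A)=0, level(A)=1, enqueue
  process D: level=1
  process C: level=1
  process A: level=1
    A->E: in-degree(E)=0, level(E)=2, enqueue
  process E: level=2
All levels: A:1, B:0, C:1, D:1, E:2, F:0, G:0

Answer: A:1, B:0, C:1, D:1, E:2, F:0, G:0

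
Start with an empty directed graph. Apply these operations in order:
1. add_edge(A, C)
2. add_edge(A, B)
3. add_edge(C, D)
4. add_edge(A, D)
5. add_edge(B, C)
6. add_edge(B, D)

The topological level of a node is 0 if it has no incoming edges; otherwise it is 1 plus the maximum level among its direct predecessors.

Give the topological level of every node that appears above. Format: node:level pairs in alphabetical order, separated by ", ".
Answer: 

Op 1: add_edge(A, C). Edges now: 1
Op 2: add_edge(A, B). Edges now: 2
Op 3: add_edge(C, D). Edges now: 3
Op 4: add_edge(A, D). Edges now: 4
Op 5: add_edge(B, C). Edges now: 5
Op 6: add_edge(B, D). Edges now: 6
Compute levels (Kahn BFS):
  sources (in-degree 0): A
  process A: level=0
    A->B: in-degree(B)=0, level(B)=1, enqueue
    A->C: in-degree(C)=1, level(C)>=1
    A->D: in-degree(D)=2, level(D)>=1
  process B: level=1
    B->C: in-degree(C)=0, level(C)=2, enqueue
    B->D: in-degree(D)=1, level(D)>=2
  process C: level=2
    C->D: in-degree(D)=0, level(D)=3, enqueue
  process D: level=3
All levels: A:0, B:1, C:2, D:3

Answer: A:0, B:1, C:2, D:3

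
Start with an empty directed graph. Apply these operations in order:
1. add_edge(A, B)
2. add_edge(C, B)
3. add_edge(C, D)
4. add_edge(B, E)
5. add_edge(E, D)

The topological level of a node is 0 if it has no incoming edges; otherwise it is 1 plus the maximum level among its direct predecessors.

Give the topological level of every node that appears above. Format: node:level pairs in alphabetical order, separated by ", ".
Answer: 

Answer: A:0, B:1, C:0, D:3, E:2

Derivation:
Op 1: add_edge(A, B). Edges now: 1
Op 2: add_edge(C, B). Edges now: 2
Op 3: add_edge(C, D). Edges now: 3
Op 4: add_edge(B, E). Edges now: 4
Op 5: add_edge(E, D). Edges now: 5
Compute levels (Kahn BFS):
  sources (in-degree 0): A, C
  process A: level=0
    A->B: in-degree(B)=1, level(B)>=1
  process C: level=0
    C->B: in-degree(B)=0, level(B)=1, enqueue
    C->D: in-degree(D)=1, level(D)>=1
  process B: level=1
    B->E: in-degree(E)=0, level(E)=2, enqueue
  process E: level=2
    E->D: in-degree(D)=0, level(D)=3, enqueue
  process D: level=3
All levels: A:0, B:1, C:0, D:3, E:2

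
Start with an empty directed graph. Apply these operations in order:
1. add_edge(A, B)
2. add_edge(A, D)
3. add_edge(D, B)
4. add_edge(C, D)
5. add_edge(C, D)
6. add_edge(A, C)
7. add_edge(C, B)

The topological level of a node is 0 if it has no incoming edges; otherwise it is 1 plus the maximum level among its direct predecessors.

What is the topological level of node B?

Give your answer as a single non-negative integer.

Op 1: add_edge(A, B). Edges now: 1
Op 2: add_edge(A, D). Edges now: 2
Op 3: add_edge(D, B). Edges now: 3
Op 4: add_edge(C, D). Edges now: 4
Op 5: add_edge(C, D) (duplicate, no change). Edges now: 4
Op 6: add_edge(A, C). Edges now: 5
Op 7: add_edge(C, B). Edges now: 6
Compute levels (Kahn BFS):
  sources (in-degree 0): A
  process A: level=0
    A->B: in-degree(B)=2, level(B)>=1
    A->C: in-degree(C)=0, level(C)=1, enqueue
    A->D: in-degree(D)=1, level(D)>=1
  process C: level=1
    C->B: in-degree(B)=1, level(B)>=2
    C->D: in-degree(D)=0, level(D)=2, enqueue
  process D: level=2
    D->B: in-degree(B)=0, level(B)=3, enqueue
  process B: level=3
All levels: A:0, B:3, C:1, D:2
level(B) = 3

Answer: 3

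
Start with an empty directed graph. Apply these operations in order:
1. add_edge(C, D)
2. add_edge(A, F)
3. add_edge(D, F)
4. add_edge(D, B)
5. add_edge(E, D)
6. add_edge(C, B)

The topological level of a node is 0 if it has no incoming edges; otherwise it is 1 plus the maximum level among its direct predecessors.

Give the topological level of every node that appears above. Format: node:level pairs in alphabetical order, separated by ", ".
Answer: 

Op 1: add_edge(C, D). Edges now: 1
Op 2: add_edge(A, F). Edges now: 2
Op 3: add_edge(D, F). Edges now: 3
Op 4: add_edge(D, B). Edges now: 4
Op 5: add_edge(E, D). Edges now: 5
Op 6: add_edge(C, B). Edges now: 6
Compute levels (Kahn BFS):
  sources (in-degree 0): A, C, E
  process A: level=0
    A->F: in-degree(F)=1, level(F)>=1
  process C: level=0
    C->B: in-degree(B)=1, level(B)>=1
    C->D: in-degree(D)=1, level(D)>=1
  process E: level=0
    E->D: in-degree(D)=0, level(D)=1, enqueue
  process D: level=1
    D->B: in-degree(B)=0, level(B)=2, enqueue
    D->F: in-degree(F)=0, level(F)=2, enqueue
  process B: level=2
  process F: level=2
All levels: A:0, B:2, C:0, D:1, E:0, F:2

Answer: A:0, B:2, C:0, D:1, E:0, F:2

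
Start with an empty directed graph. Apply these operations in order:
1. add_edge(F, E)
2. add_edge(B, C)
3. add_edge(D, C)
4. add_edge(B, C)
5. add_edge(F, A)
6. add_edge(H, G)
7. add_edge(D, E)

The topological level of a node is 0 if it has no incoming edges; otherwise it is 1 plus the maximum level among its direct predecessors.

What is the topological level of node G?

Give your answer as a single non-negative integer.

Answer: 1

Derivation:
Op 1: add_edge(F, E). Edges now: 1
Op 2: add_edge(B, C). Edges now: 2
Op 3: add_edge(D, C). Edges now: 3
Op 4: add_edge(B, C) (duplicate, no change). Edges now: 3
Op 5: add_edge(F, A). Edges now: 4
Op 6: add_edge(H, G). Edges now: 5
Op 7: add_edge(D, E). Edges now: 6
Compute levels (Kahn BFS):
  sources (in-degree 0): B, D, F, H
  process B: level=0
    B->C: in-degree(C)=1, level(C)>=1
  process D: level=0
    D->C: in-degree(C)=0, level(C)=1, enqueue
    D->E: in-degree(E)=1, level(E)>=1
  process F: level=0
    F->A: in-degree(A)=0, level(A)=1, enqueue
    F->E: in-degree(E)=0, level(E)=1, enqueue
  process H: level=0
    H->G: in-degree(G)=0, level(G)=1, enqueue
  process C: level=1
  process A: level=1
  process E: level=1
  process G: level=1
All levels: A:1, B:0, C:1, D:0, E:1, F:0, G:1, H:0
level(G) = 1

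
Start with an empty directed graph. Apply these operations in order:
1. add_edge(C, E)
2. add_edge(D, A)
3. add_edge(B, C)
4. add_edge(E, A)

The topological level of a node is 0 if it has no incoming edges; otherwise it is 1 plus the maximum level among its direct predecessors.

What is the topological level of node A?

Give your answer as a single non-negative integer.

Answer: 3

Derivation:
Op 1: add_edge(C, E). Edges now: 1
Op 2: add_edge(D, A). Edges now: 2
Op 3: add_edge(B, C). Edges now: 3
Op 4: add_edge(E, A). Edges now: 4
Compute levels (Kahn BFS):
  sources (in-degree 0): B, D
  process B: level=0
    B->C: in-degree(C)=0, level(C)=1, enqueue
  process D: level=0
    D->A: in-degree(A)=1, level(A)>=1
  process C: level=1
    C->E: in-degree(E)=0, level(E)=2, enqueue
  process E: level=2
    E->A: in-degree(A)=0, level(A)=3, enqueue
  process A: level=3
All levels: A:3, B:0, C:1, D:0, E:2
level(A) = 3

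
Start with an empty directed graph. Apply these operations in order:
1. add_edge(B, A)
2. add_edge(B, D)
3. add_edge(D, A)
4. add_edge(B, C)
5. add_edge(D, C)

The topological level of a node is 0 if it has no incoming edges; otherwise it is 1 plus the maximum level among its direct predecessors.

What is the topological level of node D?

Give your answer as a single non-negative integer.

Op 1: add_edge(B, A). Edges now: 1
Op 2: add_edge(B, D). Edges now: 2
Op 3: add_edge(D, A). Edges now: 3
Op 4: add_edge(B, C). Edges now: 4
Op 5: add_edge(D, C). Edges now: 5
Compute levels (Kahn BFS):
  sources (in-degree 0): B
  process B: level=0
    B->A: in-degree(A)=1, level(A)>=1
    B->C: in-degree(C)=1, level(C)>=1
    B->D: in-degree(D)=0, level(D)=1, enqueue
  process D: level=1
    D->A: in-degree(A)=0, level(A)=2, enqueue
    D->C: in-degree(C)=0, level(C)=2, enqueue
  process A: level=2
  process C: level=2
All levels: A:2, B:0, C:2, D:1
level(D) = 1

Answer: 1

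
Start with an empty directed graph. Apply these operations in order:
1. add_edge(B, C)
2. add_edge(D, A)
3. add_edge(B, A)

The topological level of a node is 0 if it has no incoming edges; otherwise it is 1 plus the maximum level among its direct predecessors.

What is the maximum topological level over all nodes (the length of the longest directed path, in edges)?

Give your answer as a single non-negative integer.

Answer: 1

Derivation:
Op 1: add_edge(B, C). Edges now: 1
Op 2: add_edge(D, A). Edges now: 2
Op 3: add_edge(B, A). Edges now: 3
Compute levels (Kahn BFS):
  sources (in-degree 0): B, D
  process B: level=0
    B->A: in-degree(A)=1, level(A)>=1
    B->C: in-degree(C)=0, level(C)=1, enqueue
  process D: level=0
    D->A: in-degree(A)=0, level(A)=1, enqueue
  process C: level=1
  process A: level=1
All levels: A:1, B:0, C:1, D:0
max level = 1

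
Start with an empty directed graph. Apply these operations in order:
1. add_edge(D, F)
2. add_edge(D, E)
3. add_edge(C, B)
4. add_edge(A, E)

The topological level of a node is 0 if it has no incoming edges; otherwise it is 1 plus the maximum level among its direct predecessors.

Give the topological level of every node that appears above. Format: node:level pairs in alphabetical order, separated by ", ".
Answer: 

Op 1: add_edge(D, F). Edges now: 1
Op 2: add_edge(D, E). Edges now: 2
Op 3: add_edge(C, B). Edges now: 3
Op 4: add_edge(A, E). Edges now: 4
Compute levels (Kahn BFS):
  sources (in-degree 0): A, C, D
  process A: level=0
    A->E: in-degree(E)=1, level(E)>=1
  process C: level=0
    C->B: in-degree(B)=0, level(B)=1, enqueue
  process D: level=0
    D->E: in-degree(E)=0, level(E)=1, enqueue
    D->F: in-degree(F)=0, level(F)=1, enqueue
  process B: level=1
  process E: level=1
  process F: level=1
All levels: A:0, B:1, C:0, D:0, E:1, F:1

Answer: A:0, B:1, C:0, D:0, E:1, F:1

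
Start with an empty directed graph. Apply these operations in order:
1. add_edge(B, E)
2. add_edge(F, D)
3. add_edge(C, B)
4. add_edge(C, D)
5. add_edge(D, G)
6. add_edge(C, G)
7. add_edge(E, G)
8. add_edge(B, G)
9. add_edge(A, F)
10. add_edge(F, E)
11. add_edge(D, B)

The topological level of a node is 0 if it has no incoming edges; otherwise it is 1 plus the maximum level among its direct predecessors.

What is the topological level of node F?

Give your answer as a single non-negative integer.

Op 1: add_edge(B, E). Edges now: 1
Op 2: add_edge(F, D). Edges now: 2
Op 3: add_edge(C, B). Edges now: 3
Op 4: add_edge(C, D). Edges now: 4
Op 5: add_edge(D, G). Edges now: 5
Op 6: add_edge(C, G). Edges now: 6
Op 7: add_edge(E, G). Edges now: 7
Op 8: add_edge(B, G). Edges now: 8
Op 9: add_edge(A, F). Edges now: 9
Op 10: add_edge(F, E). Edges now: 10
Op 11: add_edge(D, B). Edges now: 11
Compute levels (Kahn BFS):
  sources (in-degree 0): A, C
  process A: level=0
    A->F: in-degree(F)=0, level(F)=1, enqueue
  process C: level=0
    C->B: in-degree(B)=1, level(B)>=1
    C->D: in-degree(D)=1, level(D)>=1
    C->G: in-degree(G)=3, level(G)>=1
  process F: level=1
    F->D: in-degree(D)=0, level(D)=2, enqueue
    F->E: in-degree(E)=1, level(E)>=2
  process D: level=2
    D->B: in-degree(B)=0, level(B)=3, enqueue
    D->G: in-degree(G)=2, level(G)>=3
  process B: level=3
    B->E: in-degree(E)=0, level(E)=4, enqueue
    B->G: in-degree(G)=1, level(G)>=4
  process E: level=4
    E->G: in-degree(G)=0, level(G)=5, enqueue
  process G: level=5
All levels: A:0, B:3, C:0, D:2, E:4, F:1, G:5
level(F) = 1

Answer: 1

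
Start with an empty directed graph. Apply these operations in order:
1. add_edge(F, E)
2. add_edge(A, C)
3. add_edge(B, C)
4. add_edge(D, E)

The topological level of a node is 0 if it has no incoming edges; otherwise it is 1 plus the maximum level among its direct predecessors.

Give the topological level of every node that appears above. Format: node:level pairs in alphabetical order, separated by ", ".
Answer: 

Answer: A:0, B:0, C:1, D:0, E:1, F:0

Derivation:
Op 1: add_edge(F, E). Edges now: 1
Op 2: add_edge(A, C). Edges now: 2
Op 3: add_edge(B, C). Edges now: 3
Op 4: add_edge(D, E). Edges now: 4
Compute levels (Kahn BFS):
  sources (in-degree 0): A, B, D, F
  process A: level=0
    A->C: in-degree(C)=1, level(C)>=1
  process B: level=0
    B->C: in-degree(C)=0, level(C)=1, enqueue
  process D: level=0
    D->E: in-degree(E)=1, level(E)>=1
  process F: level=0
    F->E: in-degree(E)=0, level(E)=1, enqueue
  process C: level=1
  process E: level=1
All levels: A:0, B:0, C:1, D:0, E:1, F:0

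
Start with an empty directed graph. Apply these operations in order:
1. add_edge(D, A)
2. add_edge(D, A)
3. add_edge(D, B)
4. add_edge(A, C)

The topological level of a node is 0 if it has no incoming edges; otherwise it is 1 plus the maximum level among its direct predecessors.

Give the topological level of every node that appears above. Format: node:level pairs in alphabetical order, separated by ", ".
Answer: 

Op 1: add_edge(D, A). Edges now: 1
Op 2: add_edge(D, A) (duplicate, no change). Edges now: 1
Op 3: add_edge(D, B). Edges now: 2
Op 4: add_edge(A, C). Edges now: 3
Compute levels (Kahn BFS):
  sources (in-degree 0): D
  process D: level=0
    D->A: in-degree(A)=0, level(A)=1, enqueue
    D->B: in-degree(B)=0, level(B)=1, enqueue
  process A: level=1
    A->C: in-degree(C)=0, level(C)=2, enqueue
  process B: level=1
  process C: level=2
All levels: A:1, B:1, C:2, D:0

Answer: A:1, B:1, C:2, D:0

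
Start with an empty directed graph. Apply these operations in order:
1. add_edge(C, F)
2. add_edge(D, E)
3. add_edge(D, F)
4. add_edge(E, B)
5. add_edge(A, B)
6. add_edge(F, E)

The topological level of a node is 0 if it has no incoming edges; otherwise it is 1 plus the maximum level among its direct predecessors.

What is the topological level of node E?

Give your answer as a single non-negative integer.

Op 1: add_edge(C, F). Edges now: 1
Op 2: add_edge(D, E). Edges now: 2
Op 3: add_edge(D, F). Edges now: 3
Op 4: add_edge(E, B). Edges now: 4
Op 5: add_edge(A, B). Edges now: 5
Op 6: add_edge(F, E). Edges now: 6
Compute levels (Kahn BFS):
  sources (in-degree 0): A, C, D
  process A: level=0
    A->B: in-degree(B)=1, level(B)>=1
  process C: level=0
    C->F: in-degree(F)=1, level(F)>=1
  process D: level=0
    D->E: in-degree(E)=1, level(E)>=1
    D->F: in-degree(F)=0, level(F)=1, enqueue
  process F: level=1
    F->E: in-degree(E)=0, level(E)=2, enqueue
  process E: level=2
    E->B: in-degree(B)=0, level(B)=3, enqueue
  process B: level=3
All levels: A:0, B:3, C:0, D:0, E:2, F:1
level(E) = 2

Answer: 2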